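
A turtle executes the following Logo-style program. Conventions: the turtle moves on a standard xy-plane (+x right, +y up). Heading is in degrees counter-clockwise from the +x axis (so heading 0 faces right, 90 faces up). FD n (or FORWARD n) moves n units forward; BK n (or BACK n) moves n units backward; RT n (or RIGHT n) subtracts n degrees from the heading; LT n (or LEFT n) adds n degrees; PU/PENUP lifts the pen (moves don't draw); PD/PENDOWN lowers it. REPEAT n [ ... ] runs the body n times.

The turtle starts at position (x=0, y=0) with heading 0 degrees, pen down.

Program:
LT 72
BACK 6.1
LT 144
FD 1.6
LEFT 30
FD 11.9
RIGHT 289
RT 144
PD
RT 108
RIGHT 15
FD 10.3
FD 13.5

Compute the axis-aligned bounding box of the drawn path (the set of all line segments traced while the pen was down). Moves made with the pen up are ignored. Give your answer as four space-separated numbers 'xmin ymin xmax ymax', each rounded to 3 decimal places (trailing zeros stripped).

Answer: -8.02 -17.613 7.279 0.619

Derivation:
Executing turtle program step by step:
Start: pos=(0,0), heading=0, pen down
LT 72: heading 0 -> 72
BK 6.1: (0,0) -> (-1.885,-5.801) [heading=72, draw]
LT 144: heading 72 -> 216
FD 1.6: (-1.885,-5.801) -> (-3.179,-6.742) [heading=216, draw]
LT 30: heading 216 -> 246
FD 11.9: (-3.179,-6.742) -> (-8.02,-17.613) [heading=246, draw]
RT 289: heading 246 -> 317
RT 144: heading 317 -> 173
PD: pen down
RT 108: heading 173 -> 65
RT 15: heading 65 -> 50
FD 10.3: (-8.02,-17.613) -> (-1.399,-9.723) [heading=50, draw]
FD 13.5: (-1.399,-9.723) -> (7.279,0.619) [heading=50, draw]
Final: pos=(7.279,0.619), heading=50, 5 segment(s) drawn

Segment endpoints: x in {-8.02, -3.179, -1.885, -1.399, 0, 7.279}, y in {-17.613, -9.723, -6.742, -5.801, 0, 0.619}
xmin=-8.02, ymin=-17.613, xmax=7.279, ymax=0.619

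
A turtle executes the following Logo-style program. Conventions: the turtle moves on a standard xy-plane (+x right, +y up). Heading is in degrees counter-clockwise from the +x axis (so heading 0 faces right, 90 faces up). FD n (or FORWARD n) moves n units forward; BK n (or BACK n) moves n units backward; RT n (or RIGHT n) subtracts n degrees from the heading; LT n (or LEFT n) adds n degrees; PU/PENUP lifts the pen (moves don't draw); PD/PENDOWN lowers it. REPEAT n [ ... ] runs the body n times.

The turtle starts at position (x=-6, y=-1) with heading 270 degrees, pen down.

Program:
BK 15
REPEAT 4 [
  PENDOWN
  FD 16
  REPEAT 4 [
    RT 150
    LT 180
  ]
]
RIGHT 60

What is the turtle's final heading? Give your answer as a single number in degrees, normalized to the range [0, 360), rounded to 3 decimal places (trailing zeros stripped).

Executing turtle program step by step:
Start: pos=(-6,-1), heading=270, pen down
BK 15: (-6,-1) -> (-6,14) [heading=270, draw]
REPEAT 4 [
  -- iteration 1/4 --
  PD: pen down
  FD 16: (-6,14) -> (-6,-2) [heading=270, draw]
  REPEAT 4 [
    -- iteration 1/4 --
    RT 150: heading 270 -> 120
    LT 180: heading 120 -> 300
    -- iteration 2/4 --
    RT 150: heading 300 -> 150
    LT 180: heading 150 -> 330
    -- iteration 3/4 --
    RT 150: heading 330 -> 180
    LT 180: heading 180 -> 0
    -- iteration 4/4 --
    RT 150: heading 0 -> 210
    LT 180: heading 210 -> 30
  ]
  -- iteration 2/4 --
  PD: pen down
  FD 16: (-6,-2) -> (7.856,6) [heading=30, draw]
  REPEAT 4 [
    -- iteration 1/4 --
    RT 150: heading 30 -> 240
    LT 180: heading 240 -> 60
    -- iteration 2/4 --
    RT 150: heading 60 -> 270
    LT 180: heading 270 -> 90
    -- iteration 3/4 --
    RT 150: heading 90 -> 300
    LT 180: heading 300 -> 120
    -- iteration 4/4 --
    RT 150: heading 120 -> 330
    LT 180: heading 330 -> 150
  ]
  -- iteration 3/4 --
  PD: pen down
  FD 16: (7.856,6) -> (-6,14) [heading=150, draw]
  REPEAT 4 [
    -- iteration 1/4 --
    RT 150: heading 150 -> 0
    LT 180: heading 0 -> 180
    -- iteration 2/4 --
    RT 150: heading 180 -> 30
    LT 180: heading 30 -> 210
    -- iteration 3/4 --
    RT 150: heading 210 -> 60
    LT 180: heading 60 -> 240
    -- iteration 4/4 --
    RT 150: heading 240 -> 90
    LT 180: heading 90 -> 270
  ]
  -- iteration 4/4 --
  PD: pen down
  FD 16: (-6,14) -> (-6,-2) [heading=270, draw]
  REPEAT 4 [
    -- iteration 1/4 --
    RT 150: heading 270 -> 120
    LT 180: heading 120 -> 300
    -- iteration 2/4 --
    RT 150: heading 300 -> 150
    LT 180: heading 150 -> 330
    -- iteration 3/4 --
    RT 150: heading 330 -> 180
    LT 180: heading 180 -> 0
    -- iteration 4/4 --
    RT 150: heading 0 -> 210
    LT 180: heading 210 -> 30
  ]
]
RT 60: heading 30 -> 330
Final: pos=(-6,-2), heading=330, 5 segment(s) drawn

Answer: 330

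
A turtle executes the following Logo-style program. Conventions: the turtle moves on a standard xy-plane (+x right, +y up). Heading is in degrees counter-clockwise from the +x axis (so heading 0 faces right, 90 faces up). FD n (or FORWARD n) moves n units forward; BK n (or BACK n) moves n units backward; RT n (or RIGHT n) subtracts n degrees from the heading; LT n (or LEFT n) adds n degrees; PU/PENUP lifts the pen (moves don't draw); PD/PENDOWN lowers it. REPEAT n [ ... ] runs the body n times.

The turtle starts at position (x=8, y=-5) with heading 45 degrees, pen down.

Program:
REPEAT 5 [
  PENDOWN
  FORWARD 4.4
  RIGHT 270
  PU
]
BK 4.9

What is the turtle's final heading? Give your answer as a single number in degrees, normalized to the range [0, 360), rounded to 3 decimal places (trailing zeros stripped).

Executing turtle program step by step:
Start: pos=(8,-5), heading=45, pen down
REPEAT 5 [
  -- iteration 1/5 --
  PD: pen down
  FD 4.4: (8,-5) -> (11.111,-1.889) [heading=45, draw]
  RT 270: heading 45 -> 135
  PU: pen up
  -- iteration 2/5 --
  PD: pen down
  FD 4.4: (11.111,-1.889) -> (8,1.223) [heading=135, draw]
  RT 270: heading 135 -> 225
  PU: pen up
  -- iteration 3/5 --
  PD: pen down
  FD 4.4: (8,1.223) -> (4.889,-1.889) [heading=225, draw]
  RT 270: heading 225 -> 315
  PU: pen up
  -- iteration 4/5 --
  PD: pen down
  FD 4.4: (4.889,-1.889) -> (8,-5) [heading=315, draw]
  RT 270: heading 315 -> 45
  PU: pen up
  -- iteration 5/5 --
  PD: pen down
  FD 4.4: (8,-5) -> (11.111,-1.889) [heading=45, draw]
  RT 270: heading 45 -> 135
  PU: pen up
]
BK 4.9: (11.111,-1.889) -> (14.576,-5.354) [heading=135, move]
Final: pos=(14.576,-5.354), heading=135, 5 segment(s) drawn

Answer: 135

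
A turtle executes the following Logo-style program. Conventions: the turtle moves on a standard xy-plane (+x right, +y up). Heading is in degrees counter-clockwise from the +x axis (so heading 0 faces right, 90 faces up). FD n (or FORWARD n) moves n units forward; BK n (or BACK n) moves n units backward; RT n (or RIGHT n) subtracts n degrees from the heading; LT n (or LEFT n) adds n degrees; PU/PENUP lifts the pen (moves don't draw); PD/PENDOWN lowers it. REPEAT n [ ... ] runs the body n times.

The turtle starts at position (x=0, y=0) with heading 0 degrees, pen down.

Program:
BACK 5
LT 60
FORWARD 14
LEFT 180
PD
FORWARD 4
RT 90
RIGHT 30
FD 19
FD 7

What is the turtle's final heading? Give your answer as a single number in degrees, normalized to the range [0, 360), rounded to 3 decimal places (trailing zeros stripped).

Answer: 120

Derivation:
Executing turtle program step by step:
Start: pos=(0,0), heading=0, pen down
BK 5: (0,0) -> (-5,0) [heading=0, draw]
LT 60: heading 0 -> 60
FD 14: (-5,0) -> (2,12.124) [heading=60, draw]
LT 180: heading 60 -> 240
PD: pen down
FD 4: (2,12.124) -> (0,8.66) [heading=240, draw]
RT 90: heading 240 -> 150
RT 30: heading 150 -> 120
FD 19: (0,8.66) -> (-9.5,25.115) [heading=120, draw]
FD 7: (-9.5,25.115) -> (-13,31.177) [heading=120, draw]
Final: pos=(-13,31.177), heading=120, 5 segment(s) drawn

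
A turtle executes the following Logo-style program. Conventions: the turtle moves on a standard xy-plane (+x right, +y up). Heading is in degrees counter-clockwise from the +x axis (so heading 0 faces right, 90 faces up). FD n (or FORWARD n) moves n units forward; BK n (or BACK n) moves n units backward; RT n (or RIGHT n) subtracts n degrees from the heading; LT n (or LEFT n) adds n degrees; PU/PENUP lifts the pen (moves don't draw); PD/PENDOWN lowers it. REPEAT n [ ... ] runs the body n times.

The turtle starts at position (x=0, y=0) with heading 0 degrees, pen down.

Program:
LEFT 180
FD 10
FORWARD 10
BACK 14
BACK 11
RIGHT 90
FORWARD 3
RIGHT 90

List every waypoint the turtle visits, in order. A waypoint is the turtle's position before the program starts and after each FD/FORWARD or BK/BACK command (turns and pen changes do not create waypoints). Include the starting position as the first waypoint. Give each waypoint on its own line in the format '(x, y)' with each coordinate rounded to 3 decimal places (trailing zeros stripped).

Executing turtle program step by step:
Start: pos=(0,0), heading=0, pen down
LT 180: heading 0 -> 180
FD 10: (0,0) -> (-10,0) [heading=180, draw]
FD 10: (-10,0) -> (-20,0) [heading=180, draw]
BK 14: (-20,0) -> (-6,0) [heading=180, draw]
BK 11: (-6,0) -> (5,0) [heading=180, draw]
RT 90: heading 180 -> 90
FD 3: (5,0) -> (5,3) [heading=90, draw]
RT 90: heading 90 -> 0
Final: pos=(5,3), heading=0, 5 segment(s) drawn
Waypoints (6 total):
(0, 0)
(-10, 0)
(-20, 0)
(-6, 0)
(5, 0)
(5, 3)

Answer: (0, 0)
(-10, 0)
(-20, 0)
(-6, 0)
(5, 0)
(5, 3)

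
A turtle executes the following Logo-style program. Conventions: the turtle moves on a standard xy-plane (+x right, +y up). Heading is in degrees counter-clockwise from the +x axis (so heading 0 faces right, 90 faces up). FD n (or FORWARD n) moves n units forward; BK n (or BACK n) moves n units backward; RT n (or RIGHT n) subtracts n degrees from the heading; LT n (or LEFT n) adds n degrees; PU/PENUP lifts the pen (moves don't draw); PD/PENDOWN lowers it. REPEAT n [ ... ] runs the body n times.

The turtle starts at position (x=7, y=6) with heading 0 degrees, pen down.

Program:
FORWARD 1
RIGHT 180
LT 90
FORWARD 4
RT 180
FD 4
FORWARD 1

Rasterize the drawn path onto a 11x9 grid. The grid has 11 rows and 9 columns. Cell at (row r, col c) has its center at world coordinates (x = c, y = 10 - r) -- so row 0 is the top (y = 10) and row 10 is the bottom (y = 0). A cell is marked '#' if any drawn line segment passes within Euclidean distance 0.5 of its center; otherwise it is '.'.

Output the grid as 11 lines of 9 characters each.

Answer: .........
.........
.........
........#
.......##
........#
........#
........#
........#
.........
.........

Derivation:
Segment 0: (7,6) -> (8,6)
Segment 1: (8,6) -> (8,2)
Segment 2: (8,2) -> (8,6)
Segment 3: (8,6) -> (8,7)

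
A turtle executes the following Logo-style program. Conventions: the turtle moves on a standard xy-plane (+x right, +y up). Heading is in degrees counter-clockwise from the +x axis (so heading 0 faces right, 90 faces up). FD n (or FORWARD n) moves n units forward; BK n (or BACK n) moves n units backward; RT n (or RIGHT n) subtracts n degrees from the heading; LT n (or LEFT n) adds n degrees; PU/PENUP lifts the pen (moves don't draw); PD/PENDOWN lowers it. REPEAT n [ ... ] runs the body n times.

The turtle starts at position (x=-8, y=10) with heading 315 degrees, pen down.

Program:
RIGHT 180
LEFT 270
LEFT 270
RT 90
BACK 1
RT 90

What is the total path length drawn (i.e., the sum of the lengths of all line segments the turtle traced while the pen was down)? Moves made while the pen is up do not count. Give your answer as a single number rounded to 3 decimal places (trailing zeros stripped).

Answer: 1

Derivation:
Executing turtle program step by step:
Start: pos=(-8,10), heading=315, pen down
RT 180: heading 315 -> 135
LT 270: heading 135 -> 45
LT 270: heading 45 -> 315
RT 90: heading 315 -> 225
BK 1: (-8,10) -> (-7.293,10.707) [heading=225, draw]
RT 90: heading 225 -> 135
Final: pos=(-7.293,10.707), heading=135, 1 segment(s) drawn

Segment lengths:
  seg 1: (-8,10) -> (-7.293,10.707), length = 1
Total = 1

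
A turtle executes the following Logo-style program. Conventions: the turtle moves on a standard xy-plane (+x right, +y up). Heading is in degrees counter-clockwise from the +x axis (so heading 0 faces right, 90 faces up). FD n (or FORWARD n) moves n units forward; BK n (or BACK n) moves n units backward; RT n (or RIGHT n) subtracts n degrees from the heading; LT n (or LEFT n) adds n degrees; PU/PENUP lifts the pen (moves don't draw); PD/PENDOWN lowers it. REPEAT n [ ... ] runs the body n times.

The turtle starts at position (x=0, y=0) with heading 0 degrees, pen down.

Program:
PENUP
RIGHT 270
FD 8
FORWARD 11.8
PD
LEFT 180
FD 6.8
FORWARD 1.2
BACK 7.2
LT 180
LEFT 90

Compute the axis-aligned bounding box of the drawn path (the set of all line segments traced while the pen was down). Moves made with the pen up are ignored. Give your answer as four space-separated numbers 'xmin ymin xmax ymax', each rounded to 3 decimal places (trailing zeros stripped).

Executing turtle program step by step:
Start: pos=(0,0), heading=0, pen down
PU: pen up
RT 270: heading 0 -> 90
FD 8: (0,0) -> (0,8) [heading=90, move]
FD 11.8: (0,8) -> (0,19.8) [heading=90, move]
PD: pen down
LT 180: heading 90 -> 270
FD 6.8: (0,19.8) -> (0,13) [heading=270, draw]
FD 1.2: (0,13) -> (0,11.8) [heading=270, draw]
BK 7.2: (0,11.8) -> (0,19) [heading=270, draw]
LT 180: heading 270 -> 90
LT 90: heading 90 -> 180
Final: pos=(0,19), heading=180, 3 segment(s) drawn

Segment endpoints: x in {0, 0, 0, 0}, y in {11.8, 13, 19, 19.8}
xmin=0, ymin=11.8, xmax=0, ymax=19.8

Answer: 0 11.8 0 19.8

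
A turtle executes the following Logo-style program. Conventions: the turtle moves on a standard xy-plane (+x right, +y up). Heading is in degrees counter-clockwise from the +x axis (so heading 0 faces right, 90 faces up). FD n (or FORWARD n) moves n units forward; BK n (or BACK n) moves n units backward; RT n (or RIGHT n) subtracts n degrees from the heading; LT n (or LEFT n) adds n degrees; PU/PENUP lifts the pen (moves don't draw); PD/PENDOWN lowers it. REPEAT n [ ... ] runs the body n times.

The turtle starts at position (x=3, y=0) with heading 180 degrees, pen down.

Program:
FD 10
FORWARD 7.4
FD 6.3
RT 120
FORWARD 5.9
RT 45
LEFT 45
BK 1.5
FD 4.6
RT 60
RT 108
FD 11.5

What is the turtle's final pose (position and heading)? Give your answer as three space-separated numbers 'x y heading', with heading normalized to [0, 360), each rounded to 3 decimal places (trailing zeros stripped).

Answer: -19.754 -3.143 252

Derivation:
Executing turtle program step by step:
Start: pos=(3,0), heading=180, pen down
FD 10: (3,0) -> (-7,0) [heading=180, draw]
FD 7.4: (-7,0) -> (-14.4,0) [heading=180, draw]
FD 6.3: (-14.4,0) -> (-20.7,0) [heading=180, draw]
RT 120: heading 180 -> 60
FD 5.9: (-20.7,0) -> (-17.75,5.11) [heading=60, draw]
RT 45: heading 60 -> 15
LT 45: heading 15 -> 60
BK 1.5: (-17.75,5.11) -> (-18.5,3.811) [heading=60, draw]
FD 4.6: (-18.5,3.811) -> (-16.2,7.794) [heading=60, draw]
RT 60: heading 60 -> 0
RT 108: heading 0 -> 252
FD 11.5: (-16.2,7.794) -> (-19.754,-3.143) [heading=252, draw]
Final: pos=(-19.754,-3.143), heading=252, 7 segment(s) drawn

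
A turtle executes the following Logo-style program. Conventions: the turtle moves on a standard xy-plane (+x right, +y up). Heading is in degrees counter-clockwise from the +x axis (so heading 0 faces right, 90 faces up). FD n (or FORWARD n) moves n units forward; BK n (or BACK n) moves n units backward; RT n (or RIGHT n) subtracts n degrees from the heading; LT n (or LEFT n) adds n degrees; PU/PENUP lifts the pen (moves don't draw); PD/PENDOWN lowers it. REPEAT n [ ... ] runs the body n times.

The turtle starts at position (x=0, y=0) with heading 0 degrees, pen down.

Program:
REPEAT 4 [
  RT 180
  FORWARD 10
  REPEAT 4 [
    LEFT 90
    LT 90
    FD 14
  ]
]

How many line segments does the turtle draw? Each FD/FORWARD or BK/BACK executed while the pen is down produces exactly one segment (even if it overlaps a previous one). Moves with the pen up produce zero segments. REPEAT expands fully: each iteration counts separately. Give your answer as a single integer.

Answer: 20

Derivation:
Executing turtle program step by step:
Start: pos=(0,0), heading=0, pen down
REPEAT 4 [
  -- iteration 1/4 --
  RT 180: heading 0 -> 180
  FD 10: (0,0) -> (-10,0) [heading=180, draw]
  REPEAT 4 [
    -- iteration 1/4 --
    LT 90: heading 180 -> 270
    LT 90: heading 270 -> 0
    FD 14: (-10,0) -> (4,0) [heading=0, draw]
    -- iteration 2/4 --
    LT 90: heading 0 -> 90
    LT 90: heading 90 -> 180
    FD 14: (4,0) -> (-10,0) [heading=180, draw]
    -- iteration 3/4 --
    LT 90: heading 180 -> 270
    LT 90: heading 270 -> 0
    FD 14: (-10,0) -> (4,0) [heading=0, draw]
    -- iteration 4/4 --
    LT 90: heading 0 -> 90
    LT 90: heading 90 -> 180
    FD 14: (4,0) -> (-10,0) [heading=180, draw]
  ]
  -- iteration 2/4 --
  RT 180: heading 180 -> 0
  FD 10: (-10,0) -> (0,0) [heading=0, draw]
  REPEAT 4 [
    -- iteration 1/4 --
    LT 90: heading 0 -> 90
    LT 90: heading 90 -> 180
    FD 14: (0,0) -> (-14,0) [heading=180, draw]
    -- iteration 2/4 --
    LT 90: heading 180 -> 270
    LT 90: heading 270 -> 0
    FD 14: (-14,0) -> (0,0) [heading=0, draw]
    -- iteration 3/4 --
    LT 90: heading 0 -> 90
    LT 90: heading 90 -> 180
    FD 14: (0,0) -> (-14,0) [heading=180, draw]
    -- iteration 4/4 --
    LT 90: heading 180 -> 270
    LT 90: heading 270 -> 0
    FD 14: (-14,0) -> (0,0) [heading=0, draw]
  ]
  -- iteration 3/4 --
  RT 180: heading 0 -> 180
  FD 10: (0,0) -> (-10,0) [heading=180, draw]
  REPEAT 4 [
    -- iteration 1/4 --
    LT 90: heading 180 -> 270
    LT 90: heading 270 -> 0
    FD 14: (-10,0) -> (4,0) [heading=0, draw]
    -- iteration 2/4 --
    LT 90: heading 0 -> 90
    LT 90: heading 90 -> 180
    FD 14: (4,0) -> (-10,0) [heading=180, draw]
    -- iteration 3/4 --
    LT 90: heading 180 -> 270
    LT 90: heading 270 -> 0
    FD 14: (-10,0) -> (4,0) [heading=0, draw]
    -- iteration 4/4 --
    LT 90: heading 0 -> 90
    LT 90: heading 90 -> 180
    FD 14: (4,0) -> (-10,0) [heading=180, draw]
  ]
  -- iteration 4/4 --
  RT 180: heading 180 -> 0
  FD 10: (-10,0) -> (0,0) [heading=0, draw]
  REPEAT 4 [
    -- iteration 1/4 --
    LT 90: heading 0 -> 90
    LT 90: heading 90 -> 180
    FD 14: (0,0) -> (-14,0) [heading=180, draw]
    -- iteration 2/4 --
    LT 90: heading 180 -> 270
    LT 90: heading 270 -> 0
    FD 14: (-14,0) -> (0,0) [heading=0, draw]
    -- iteration 3/4 --
    LT 90: heading 0 -> 90
    LT 90: heading 90 -> 180
    FD 14: (0,0) -> (-14,0) [heading=180, draw]
    -- iteration 4/4 --
    LT 90: heading 180 -> 270
    LT 90: heading 270 -> 0
    FD 14: (-14,0) -> (0,0) [heading=0, draw]
  ]
]
Final: pos=(0,0), heading=0, 20 segment(s) drawn
Segments drawn: 20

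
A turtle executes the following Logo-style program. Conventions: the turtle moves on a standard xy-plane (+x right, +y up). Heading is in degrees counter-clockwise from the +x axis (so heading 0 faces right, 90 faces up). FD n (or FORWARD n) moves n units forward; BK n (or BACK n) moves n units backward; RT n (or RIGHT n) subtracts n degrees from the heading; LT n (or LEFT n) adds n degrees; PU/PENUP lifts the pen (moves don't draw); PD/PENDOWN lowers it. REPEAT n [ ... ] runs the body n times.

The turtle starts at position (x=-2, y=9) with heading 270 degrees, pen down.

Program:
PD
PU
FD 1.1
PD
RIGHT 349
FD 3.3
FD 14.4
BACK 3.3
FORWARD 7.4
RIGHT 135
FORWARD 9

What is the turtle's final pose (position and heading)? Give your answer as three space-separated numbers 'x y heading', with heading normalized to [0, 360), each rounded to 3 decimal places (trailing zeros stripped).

Answer: -5.302 -8.467 146

Derivation:
Executing turtle program step by step:
Start: pos=(-2,9), heading=270, pen down
PD: pen down
PU: pen up
FD 1.1: (-2,9) -> (-2,7.9) [heading=270, move]
PD: pen down
RT 349: heading 270 -> 281
FD 3.3: (-2,7.9) -> (-1.37,4.661) [heading=281, draw]
FD 14.4: (-1.37,4.661) -> (1.377,-9.475) [heading=281, draw]
BK 3.3: (1.377,-9.475) -> (0.748,-6.235) [heading=281, draw]
FD 7.4: (0.748,-6.235) -> (2.16,-13.499) [heading=281, draw]
RT 135: heading 281 -> 146
FD 9: (2.16,-13.499) -> (-5.302,-8.467) [heading=146, draw]
Final: pos=(-5.302,-8.467), heading=146, 5 segment(s) drawn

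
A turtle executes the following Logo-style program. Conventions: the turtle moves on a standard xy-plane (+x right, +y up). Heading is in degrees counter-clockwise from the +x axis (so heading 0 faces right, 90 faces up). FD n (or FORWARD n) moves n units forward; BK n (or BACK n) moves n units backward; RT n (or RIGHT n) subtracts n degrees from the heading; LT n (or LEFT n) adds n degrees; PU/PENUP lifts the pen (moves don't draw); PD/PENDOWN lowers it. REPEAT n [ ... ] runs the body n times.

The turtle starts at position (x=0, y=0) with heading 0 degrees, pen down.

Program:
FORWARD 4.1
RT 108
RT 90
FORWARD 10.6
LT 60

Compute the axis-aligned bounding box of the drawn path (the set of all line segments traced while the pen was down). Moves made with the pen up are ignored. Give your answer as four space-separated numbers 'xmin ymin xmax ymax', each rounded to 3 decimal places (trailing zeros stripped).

Answer: -5.981 0 4.1 3.276

Derivation:
Executing turtle program step by step:
Start: pos=(0,0), heading=0, pen down
FD 4.1: (0,0) -> (4.1,0) [heading=0, draw]
RT 108: heading 0 -> 252
RT 90: heading 252 -> 162
FD 10.6: (4.1,0) -> (-5.981,3.276) [heading=162, draw]
LT 60: heading 162 -> 222
Final: pos=(-5.981,3.276), heading=222, 2 segment(s) drawn

Segment endpoints: x in {-5.981, 0, 4.1}, y in {0, 3.276}
xmin=-5.981, ymin=0, xmax=4.1, ymax=3.276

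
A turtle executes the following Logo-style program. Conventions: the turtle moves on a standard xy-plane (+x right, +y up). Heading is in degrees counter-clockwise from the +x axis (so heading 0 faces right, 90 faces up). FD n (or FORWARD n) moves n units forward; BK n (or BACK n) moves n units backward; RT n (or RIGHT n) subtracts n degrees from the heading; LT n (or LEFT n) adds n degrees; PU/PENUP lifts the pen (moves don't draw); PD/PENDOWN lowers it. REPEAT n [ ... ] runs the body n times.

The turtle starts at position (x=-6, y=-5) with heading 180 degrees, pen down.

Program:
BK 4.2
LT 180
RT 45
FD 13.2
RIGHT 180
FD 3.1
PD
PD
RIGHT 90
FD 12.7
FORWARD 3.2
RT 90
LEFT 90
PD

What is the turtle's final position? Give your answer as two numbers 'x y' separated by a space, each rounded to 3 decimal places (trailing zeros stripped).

Executing turtle program step by step:
Start: pos=(-6,-5), heading=180, pen down
BK 4.2: (-6,-5) -> (-1.8,-5) [heading=180, draw]
LT 180: heading 180 -> 0
RT 45: heading 0 -> 315
FD 13.2: (-1.8,-5) -> (7.534,-14.334) [heading=315, draw]
RT 180: heading 315 -> 135
FD 3.1: (7.534,-14.334) -> (5.342,-12.142) [heading=135, draw]
PD: pen down
PD: pen down
RT 90: heading 135 -> 45
FD 12.7: (5.342,-12.142) -> (14.322,-3.162) [heading=45, draw]
FD 3.2: (14.322,-3.162) -> (16.585,-0.899) [heading=45, draw]
RT 90: heading 45 -> 315
LT 90: heading 315 -> 45
PD: pen down
Final: pos=(16.585,-0.899), heading=45, 5 segment(s) drawn

Answer: 16.585 -0.899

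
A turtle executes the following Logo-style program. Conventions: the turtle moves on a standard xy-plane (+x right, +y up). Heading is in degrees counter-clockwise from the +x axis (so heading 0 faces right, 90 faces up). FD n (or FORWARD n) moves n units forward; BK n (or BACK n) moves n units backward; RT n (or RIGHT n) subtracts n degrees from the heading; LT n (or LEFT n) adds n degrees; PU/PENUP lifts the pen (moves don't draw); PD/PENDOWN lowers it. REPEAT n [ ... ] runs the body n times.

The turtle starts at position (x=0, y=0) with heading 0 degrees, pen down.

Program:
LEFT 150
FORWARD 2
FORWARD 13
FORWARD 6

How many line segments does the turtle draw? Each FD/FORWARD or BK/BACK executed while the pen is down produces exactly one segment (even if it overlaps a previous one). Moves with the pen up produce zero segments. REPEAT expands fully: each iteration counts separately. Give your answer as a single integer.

Executing turtle program step by step:
Start: pos=(0,0), heading=0, pen down
LT 150: heading 0 -> 150
FD 2: (0,0) -> (-1.732,1) [heading=150, draw]
FD 13: (-1.732,1) -> (-12.99,7.5) [heading=150, draw]
FD 6: (-12.99,7.5) -> (-18.187,10.5) [heading=150, draw]
Final: pos=(-18.187,10.5), heading=150, 3 segment(s) drawn
Segments drawn: 3

Answer: 3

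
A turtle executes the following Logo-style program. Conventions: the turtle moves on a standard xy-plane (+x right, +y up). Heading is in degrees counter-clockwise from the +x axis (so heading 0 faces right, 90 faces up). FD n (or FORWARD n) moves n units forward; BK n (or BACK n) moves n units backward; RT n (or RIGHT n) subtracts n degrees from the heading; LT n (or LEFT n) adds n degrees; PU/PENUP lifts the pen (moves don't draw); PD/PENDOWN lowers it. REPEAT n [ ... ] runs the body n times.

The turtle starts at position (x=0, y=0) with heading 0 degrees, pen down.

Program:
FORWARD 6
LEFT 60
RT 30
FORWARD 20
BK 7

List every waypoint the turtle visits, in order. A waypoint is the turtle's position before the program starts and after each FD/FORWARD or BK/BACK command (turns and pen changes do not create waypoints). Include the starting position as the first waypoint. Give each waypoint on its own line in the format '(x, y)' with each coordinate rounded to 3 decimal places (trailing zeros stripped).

Answer: (0, 0)
(6, 0)
(23.321, 10)
(17.258, 6.5)

Derivation:
Executing turtle program step by step:
Start: pos=(0,0), heading=0, pen down
FD 6: (0,0) -> (6,0) [heading=0, draw]
LT 60: heading 0 -> 60
RT 30: heading 60 -> 30
FD 20: (6,0) -> (23.321,10) [heading=30, draw]
BK 7: (23.321,10) -> (17.258,6.5) [heading=30, draw]
Final: pos=(17.258,6.5), heading=30, 3 segment(s) drawn
Waypoints (4 total):
(0, 0)
(6, 0)
(23.321, 10)
(17.258, 6.5)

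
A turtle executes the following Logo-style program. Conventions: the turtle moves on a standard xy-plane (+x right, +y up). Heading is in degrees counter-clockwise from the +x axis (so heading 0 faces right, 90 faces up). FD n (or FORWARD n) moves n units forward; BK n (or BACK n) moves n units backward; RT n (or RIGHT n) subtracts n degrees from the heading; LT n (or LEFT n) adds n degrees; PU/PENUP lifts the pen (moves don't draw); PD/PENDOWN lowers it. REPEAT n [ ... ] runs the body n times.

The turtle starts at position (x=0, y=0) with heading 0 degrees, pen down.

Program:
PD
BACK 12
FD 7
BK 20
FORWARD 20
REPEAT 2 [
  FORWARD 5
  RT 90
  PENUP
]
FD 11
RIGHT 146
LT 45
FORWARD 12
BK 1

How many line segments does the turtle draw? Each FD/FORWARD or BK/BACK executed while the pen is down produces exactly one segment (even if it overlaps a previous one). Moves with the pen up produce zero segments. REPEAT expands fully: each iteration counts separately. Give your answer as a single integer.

Executing turtle program step by step:
Start: pos=(0,0), heading=0, pen down
PD: pen down
BK 12: (0,0) -> (-12,0) [heading=0, draw]
FD 7: (-12,0) -> (-5,0) [heading=0, draw]
BK 20: (-5,0) -> (-25,0) [heading=0, draw]
FD 20: (-25,0) -> (-5,0) [heading=0, draw]
REPEAT 2 [
  -- iteration 1/2 --
  FD 5: (-5,0) -> (0,0) [heading=0, draw]
  RT 90: heading 0 -> 270
  PU: pen up
  -- iteration 2/2 --
  FD 5: (0,0) -> (0,-5) [heading=270, move]
  RT 90: heading 270 -> 180
  PU: pen up
]
FD 11: (0,-5) -> (-11,-5) [heading=180, move]
RT 146: heading 180 -> 34
LT 45: heading 34 -> 79
FD 12: (-11,-5) -> (-8.71,6.78) [heading=79, move]
BK 1: (-8.71,6.78) -> (-8.901,5.798) [heading=79, move]
Final: pos=(-8.901,5.798), heading=79, 5 segment(s) drawn
Segments drawn: 5

Answer: 5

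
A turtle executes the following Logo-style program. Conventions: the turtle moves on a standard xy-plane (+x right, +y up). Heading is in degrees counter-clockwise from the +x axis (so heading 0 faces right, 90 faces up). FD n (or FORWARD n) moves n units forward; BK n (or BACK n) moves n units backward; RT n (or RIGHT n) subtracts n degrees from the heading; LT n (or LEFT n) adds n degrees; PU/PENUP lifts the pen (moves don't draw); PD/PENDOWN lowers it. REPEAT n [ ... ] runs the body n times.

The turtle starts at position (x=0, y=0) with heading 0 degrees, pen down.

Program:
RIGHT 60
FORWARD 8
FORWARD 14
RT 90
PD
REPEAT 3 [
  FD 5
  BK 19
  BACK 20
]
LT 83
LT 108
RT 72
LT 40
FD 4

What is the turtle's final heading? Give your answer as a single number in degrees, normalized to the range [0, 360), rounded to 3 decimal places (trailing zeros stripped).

Executing turtle program step by step:
Start: pos=(0,0), heading=0, pen down
RT 60: heading 0 -> 300
FD 8: (0,0) -> (4,-6.928) [heading=300, draw]
FD 14: (4,-6.928) -> (11,-19.053) [heading=300, draw]
RT 90: heading 300 -> 210
PD: pen down
REPEAT 3 [
  -- iteration 1/3 --
  FD 5: (11,-19.053) -> (6.67,-21.553) [heading=210, draw]
  BK 19: (6.67,-21.553) -> (23.124,-12.053) [heading=210, draw]
  BK 20: (23.124,-12.053) -> (40.445,-2.053) [heading=210, draw]
  -- iteration 2/3 --
  FD 5: (40.445,-2.053) -> (36.115,-4.553) [heading=210, draw]
  BK 19: (36.115,-4.553) -> (52.569,4.947) [heading=210, draw]
  BK 20: (52.569,4.947) -> (69.89,14.947) [heading=210, draw]
  -- iteration 3/3 --
  FD 5: (69.89,14.947) -> (65.56,12.447) [heading=210, draw]
  BK 19: (65.56,12.447) -> (82.014,21.947) [heading=210, draw]
  BK 20: (82.014,21.947) -> (99.335,31.947) [heading=210, draw]
]
LT 83: heading 210 -> 293
LT 108: heading 293 -> 41
RT 72: heading 41 -> 329
LT 40: heading 329 -> 9
FD 4: (99.335,31.947) -> (103.285,32.573) [heading=9, draw]
Final: pos=(103.285,32.573), heading=9, 12 segment(s) drawn

Answer: 9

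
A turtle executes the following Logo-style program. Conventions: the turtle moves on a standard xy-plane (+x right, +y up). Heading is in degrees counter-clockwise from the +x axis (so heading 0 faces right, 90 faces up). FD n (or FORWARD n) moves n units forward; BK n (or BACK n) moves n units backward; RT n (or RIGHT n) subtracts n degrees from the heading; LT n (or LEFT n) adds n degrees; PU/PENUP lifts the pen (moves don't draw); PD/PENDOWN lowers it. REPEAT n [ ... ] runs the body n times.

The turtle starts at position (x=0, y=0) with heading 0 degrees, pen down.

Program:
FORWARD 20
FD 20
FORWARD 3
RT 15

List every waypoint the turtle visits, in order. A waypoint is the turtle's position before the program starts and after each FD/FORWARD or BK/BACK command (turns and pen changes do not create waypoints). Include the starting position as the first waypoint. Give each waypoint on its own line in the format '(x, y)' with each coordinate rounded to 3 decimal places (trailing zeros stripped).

Answer: (0, 0)
(20, 0)
(40, 0)
(43, 0)

Derivation:
Executing turtle program step by step:
Start: pos=(0,0), heading=0, pen down
FD 20: (0,0) -> (20,0) [heading=0, draw]
FD 20: (20,0) -> (40,0) [heading=0, draw]
FD 3: (40,0) -> (43,0) [heading=0, draw]
RT 15: heading 0 -> 345
Final: pos=(43,0), heading=345, 3 segment(s) drawn
Waypoints (4 total):
(0, 0)
(20, 0)
(40, 0)
(43, 0)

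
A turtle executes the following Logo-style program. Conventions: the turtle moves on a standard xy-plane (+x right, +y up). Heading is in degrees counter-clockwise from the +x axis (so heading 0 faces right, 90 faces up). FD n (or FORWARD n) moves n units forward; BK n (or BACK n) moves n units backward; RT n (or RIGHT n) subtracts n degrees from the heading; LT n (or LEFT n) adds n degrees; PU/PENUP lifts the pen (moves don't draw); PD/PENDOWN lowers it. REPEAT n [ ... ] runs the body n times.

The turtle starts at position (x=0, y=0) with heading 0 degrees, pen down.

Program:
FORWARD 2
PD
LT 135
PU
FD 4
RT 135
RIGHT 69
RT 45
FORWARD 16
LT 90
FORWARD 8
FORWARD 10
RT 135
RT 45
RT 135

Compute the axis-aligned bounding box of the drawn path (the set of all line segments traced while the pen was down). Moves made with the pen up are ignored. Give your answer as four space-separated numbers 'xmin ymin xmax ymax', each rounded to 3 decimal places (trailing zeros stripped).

Executing turtle program step by step:
Start: pos=(0,0), heading=0, pen down
FD 2: (0,0) -> (2,0) [heading=0, draw]
PD: pen down
LT 135: heading 0 -> 135
PU: pen up
FD 4: (2,0) -> (-0.828,2.828) [heading=135, move]
RT 135: heading 135 -> 0
RT 69: heading 0 -> 291
RT 45: heading 291 -> 246
FD 16: (-0.828,2.828) -> (-7.336,-11.788) [heading=246, move]
LT 90: heading 246 -> 336
FD 8: (-7.336,-11.788) -> (-0.028,-15.042) [heading=336, move]
FD 10: (-0.028,-15.042) -> (9.108,-19.11) [heading=336, move]
RT 135: heading 336 -> 201
RT 45: heading 201 -> 156
RT 135: heading 156 -> 21
Final: pos=(9.108,-19.11), heading=21, 1 segment(s) drawn

Segment endpoints: x in {0, 2}, y in {0}
xmin=0, ymin=0, xmax=2, ymax=0

Answer: 0 0 2 0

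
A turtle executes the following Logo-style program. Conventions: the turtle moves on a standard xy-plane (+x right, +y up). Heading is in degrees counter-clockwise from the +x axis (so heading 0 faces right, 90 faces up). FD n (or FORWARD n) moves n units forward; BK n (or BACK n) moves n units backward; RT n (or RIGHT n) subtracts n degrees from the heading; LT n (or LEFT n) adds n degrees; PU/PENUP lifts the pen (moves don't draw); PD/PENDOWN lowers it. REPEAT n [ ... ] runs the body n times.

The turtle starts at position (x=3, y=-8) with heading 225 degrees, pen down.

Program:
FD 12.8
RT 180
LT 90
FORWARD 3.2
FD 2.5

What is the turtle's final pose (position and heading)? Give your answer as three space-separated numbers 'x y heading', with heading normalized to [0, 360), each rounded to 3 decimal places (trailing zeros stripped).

Executing turtle program step by step:
Start: pos=(3,-8), heading=225, pen down
FD 12.8: (3,-8) -> (-6.051,-17.051) [heading=225, draw]
RT 180: heading 225 -> 45
LT 90: heading 45 -> 135
FD 3.2: (-6.051,-17.051) -> (-8.314,-14.788) [heading=135, draw]
FD 2.5: (-8.314,-14.788) -> (-10.081,-13.02) [heading=135, draw]
Final: pos=(-10.081,-13.02), heading=135, 3 segment(s) drawn

Answer: -10.081 -13.02 135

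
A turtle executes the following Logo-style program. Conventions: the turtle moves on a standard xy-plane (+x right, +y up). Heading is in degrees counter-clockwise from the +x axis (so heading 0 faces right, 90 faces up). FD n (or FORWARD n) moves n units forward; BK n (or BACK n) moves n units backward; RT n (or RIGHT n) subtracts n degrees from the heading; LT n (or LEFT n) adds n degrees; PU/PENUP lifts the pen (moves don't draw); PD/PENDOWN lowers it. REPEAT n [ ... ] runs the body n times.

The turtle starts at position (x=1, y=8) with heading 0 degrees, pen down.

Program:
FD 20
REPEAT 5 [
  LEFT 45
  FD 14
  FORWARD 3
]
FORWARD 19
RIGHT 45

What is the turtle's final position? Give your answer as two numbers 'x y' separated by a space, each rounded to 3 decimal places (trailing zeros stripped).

Executing turtle program step by step:
Start: pos=(1,8), heading=0, pen down
FD 20: (1,8) -> (21,8) [heading=0, draw]
REPEAT 5 [
  -- iteration 1/5 --
  LT 45: heading 0 -> 45
  FD 14: (21,8) -> (30.899,17.899) [heading=45, draw]
  FD 3: (30.899,17.899) -> (33.021,20.021) [heading=45, draw]
  -- iteration 2/5 --
  LT 45: heading 45 -> 90
  FD 14: (33.021,20.021) -> (33.021,34.021) [heading=90, draw]
  FD 3: (33.021,34.021) -> (33.021,37.021) [heading=90, draw]
  -- iteration 3/5 --
  LT 45: heading 90 -> 135
  FD 14: (33.021,37.021) -> (23.121,46.92) [heading=135, draw]
  FD 3: (23.121,46.92) -> (21,49.042) [heading=135, draw]
  -- iteration 4/5 --
  LT 45: heading 135 -> 180
  FD 14: (21,49.042) -> (7,49.042) [heading=180, draw]
  FD 3: (7,49.042) -> (4,49.042) [heading=180, draw]
  -- iteration 5/5 --
  LT 45: heading 180 -> 225
  FD 14: (4,49.042) -> (-5.899,39.142) [heading=225, draw]
  FD 3: (-5.899,39.142) -> (-8.021,37.021) [heading=225, draw]
]
FD 19: (-8.021,37.021) -> (-21.456,23.586) [heading=225, draw]
RT 45: heading 225 -> 180
Final: pos=(-21.456,23.586), heading=180, 12 segment(s) drawn

Answer: -21.456 23.586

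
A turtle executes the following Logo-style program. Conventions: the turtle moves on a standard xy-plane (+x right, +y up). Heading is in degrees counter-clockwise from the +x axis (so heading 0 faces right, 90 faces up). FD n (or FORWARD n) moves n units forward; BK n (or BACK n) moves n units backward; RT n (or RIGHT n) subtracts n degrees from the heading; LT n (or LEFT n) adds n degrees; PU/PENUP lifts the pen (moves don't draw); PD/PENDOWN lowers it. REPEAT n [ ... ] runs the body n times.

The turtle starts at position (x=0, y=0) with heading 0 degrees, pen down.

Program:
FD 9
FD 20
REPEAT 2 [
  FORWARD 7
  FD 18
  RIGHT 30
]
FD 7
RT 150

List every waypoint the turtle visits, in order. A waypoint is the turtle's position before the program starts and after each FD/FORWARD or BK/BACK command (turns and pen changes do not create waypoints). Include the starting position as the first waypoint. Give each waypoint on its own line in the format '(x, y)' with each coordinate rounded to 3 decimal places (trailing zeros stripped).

Answer: (0, 0)
(9, 0)
(29, 0)
(36, 0)
(54, 0)
(60.062, -3.5)
(75.651, -12.5)
(79.151, -18.562)

Derivation:
Executing turtle program step by step:
Start: pos=(0,0), heading=0, pen down
FD 9: (0,0) -> (9,0) [heading=0, draw]
FD 20: (9,0) -> (29,0) [heading=0, draw]
REPEAT 2 [
  -- iteration 1/2 --
  FD 7: (29,0) -> (36,0) [heading=0, draw]
  FD 18: (36,0) -> (54,0) [heading=0, draw]
  RT 30: heading 0 -> 330
  -- iteration 2/2 --
  FD 7: (54,0) -> (60.062,-3.5) [heading=330, draw]
  FD 18: (60.062,-3.5) -> (75.651,-12.5) [heading=330, draw]
  RT 30: heading 330 -> 300
]
FD 7: (75.651,-12.5) -> (79.151,-18.562) [heading=300, draw]
RT 150: heading 300 -> 150
Final: pos=(79.151,-18.562), heading=150, 7 segment(s) drawn
Waypoints (8 total):
(0, 0)
(9, 0)
(29, 0)
(36, 0)
(54, 0)
(60.062, -3.5)
(75.651, -12.5)
(79.151, -18.562)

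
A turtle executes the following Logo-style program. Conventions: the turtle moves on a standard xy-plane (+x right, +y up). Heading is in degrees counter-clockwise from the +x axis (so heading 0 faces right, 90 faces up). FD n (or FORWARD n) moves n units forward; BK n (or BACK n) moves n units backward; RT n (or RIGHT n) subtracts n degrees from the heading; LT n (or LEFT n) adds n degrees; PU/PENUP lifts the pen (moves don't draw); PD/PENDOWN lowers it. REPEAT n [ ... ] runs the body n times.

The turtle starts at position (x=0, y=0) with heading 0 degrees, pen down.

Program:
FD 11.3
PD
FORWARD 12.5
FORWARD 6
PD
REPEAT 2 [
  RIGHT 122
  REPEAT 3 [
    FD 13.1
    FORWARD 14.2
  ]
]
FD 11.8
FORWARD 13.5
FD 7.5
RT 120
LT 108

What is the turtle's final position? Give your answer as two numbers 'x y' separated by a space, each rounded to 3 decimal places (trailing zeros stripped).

Answer: -63.882 33.637

Derivation:
Executing turtle program step by step:
Start: pos=(0,0), heading=0, pen down
FD 11.3: (0,0) -> (11.3,0) [heading=0, draw]
PD: pen down
FD 12.5: (11.3,0) -> (23.8,0) [heading=0, draw]
FD 6: (23.8,0) -> (29.8,0) [heading=0, draw]
PD: pen down
REPEAT 2 [
  -- iteration 1/2 --
  RT 122: heading 0 -> 238
  REPEAT 3 [
    -- iteration 1/3 --
    FD 13.1: (29.8,0) -> (22.858,-11.109) [heading=238, draw]
    FD 14.2: (22.858,-11.109) -> (15.333,-23.152) [heading=238, draw]
    -- iteration 2/3 --
    FD 13.1: (15.333,-23.152) -> (8.391,-34.261) [heading=238, draw]
    FD 14.2: (8.391,-34.261) -> (0.866,-46.303) [heading=238, draw]
    -- iteration 3/3 --
    FD 13.1: (0.866,-46.303) -> (-6.076,-57.413) [heading=238, draw]
    FD 14.2: (-6.076,-57.413) -> (-13.6,-69.455) [heading=238, draw]
  ]
  -- iteration 2/2 --
  RT 122: heading 238 -> 116
  REPEAT 3 [
    -- iteration 1/3 --
    FD 13.1: (-13.6,-69.455) -> (-19.343,-57.681) [heading=116, draw]
    FD 14.2: (-19.343,-57.681) -> (-25.568,-44.918) [heading=116, draw]
    -- iteration 2/3 --
    FD 13.1: (-25.568,-44.918) -> (-31.311,-33.144) [heading=116, draw]
    FD 14.2: (-31.311,-33.144) -> (-37.535,-20.381) [heading=116, draw]
    -- iteration 3/3 --
    FD 13.1: (-37.535,-20.381) -> (-43.278,-8.607) [heading=116, draw]
    FD 14.2: (-43.278,-8.607) -> (-49.503,4.156) [heading=116, draw]
  ]
]
FD 11.8: (-49.503,4.156) -> (-54.676,14.762) [heading=116, draw]
FD 13.5: (-54.676,14.762) -> (-60.594,26.896) [heading=116, draw]
FD 7.5: (-60.594,26.896) -> (-63.882,33.637) [heading=116, draw]
RT 120: heading 116 -> 356
LT 108: heading 356 -> 104
Final: pos=(-63.882,33.637), heading=104, 18 segment(s) drawn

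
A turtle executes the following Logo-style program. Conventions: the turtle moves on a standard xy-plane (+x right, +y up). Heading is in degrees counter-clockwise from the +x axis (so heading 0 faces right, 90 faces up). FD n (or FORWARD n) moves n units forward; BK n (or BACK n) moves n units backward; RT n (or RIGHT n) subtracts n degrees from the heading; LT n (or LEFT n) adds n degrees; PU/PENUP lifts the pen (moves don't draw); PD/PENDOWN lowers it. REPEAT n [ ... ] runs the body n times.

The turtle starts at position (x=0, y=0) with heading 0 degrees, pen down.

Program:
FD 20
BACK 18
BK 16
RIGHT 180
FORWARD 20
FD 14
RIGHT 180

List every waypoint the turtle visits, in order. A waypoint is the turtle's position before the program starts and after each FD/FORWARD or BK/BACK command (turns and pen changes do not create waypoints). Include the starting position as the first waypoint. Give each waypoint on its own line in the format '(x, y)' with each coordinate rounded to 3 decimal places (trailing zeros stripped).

Answer: (0, 0)
(20, 0)
(2, 0)
(-14, 0)
(-34, 0)
(-48, 0)

Derivation:
Executing turtle program step by step:
Start: pos=(0,0), heading=0, pen down
FD 20: (0,0) -> (20,0) [heading=0, draw]
BK 18: (20,0) -> (2,0) [heading=0, draw]
BK 16: (2,0) -> (-14,0) [heading=0, draw]
RT 180: heading 0 -> 180
FD 20: (-14,0) -> (-34,0) [heading=180, draw]
FD 14: (-34,0) -> (-48,0) [heading=180, draw]
RT 180: heading 180 -> 0
Final: pos=(-48,0), heading=0, 5 segment(s) drawn
Waypoints (6 total):
(0, 0)
(20, 0)
(2, 0)
(-14, 0)
(-34, 0)
(-48, 0)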